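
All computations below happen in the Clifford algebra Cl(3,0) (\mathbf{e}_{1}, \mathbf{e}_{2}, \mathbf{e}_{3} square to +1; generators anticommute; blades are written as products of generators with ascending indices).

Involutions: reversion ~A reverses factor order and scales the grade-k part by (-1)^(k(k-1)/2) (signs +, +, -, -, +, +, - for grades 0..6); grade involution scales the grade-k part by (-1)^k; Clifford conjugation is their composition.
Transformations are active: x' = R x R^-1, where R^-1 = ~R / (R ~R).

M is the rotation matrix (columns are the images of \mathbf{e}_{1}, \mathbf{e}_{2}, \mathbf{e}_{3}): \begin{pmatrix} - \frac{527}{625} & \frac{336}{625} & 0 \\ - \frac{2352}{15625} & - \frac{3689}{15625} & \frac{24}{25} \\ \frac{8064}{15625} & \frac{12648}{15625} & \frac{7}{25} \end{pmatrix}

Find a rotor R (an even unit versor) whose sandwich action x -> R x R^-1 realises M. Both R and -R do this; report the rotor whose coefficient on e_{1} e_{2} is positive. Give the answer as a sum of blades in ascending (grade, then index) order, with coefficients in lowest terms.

Method: write R = a + b12*e_{1} e_{2} + b13*e_{1} e_{3} + b23*e_{2} e_{3} with a^2 + b12^2 + b13^2 + b23^2 = 1 (so R^-1 = ~R). Expanding the columns R e_j ~R gives tr M = 4a^2 - 1 and, from the antisymmetric part, M21 - M12 = -4a*b12, M13 - M31 = 4a*b13, M32 - M23 = -4a*b23.
Here tr M = -\frac{12489}{15625}, so a^2 = (1 + tr M)/4 = \frac{784}{15625} and a = ±\frac{28}{125}. Taking a = \frac{28}{125}: M21 - M12 = -\frac{10752}{15625}, M13 - M31 = -\frac{8064}{15625}, M32 - M23 = -\frac{2352}{15625}, giving b12 = \frac{96}{125}, b13 = -\frac{72}{125}, b23 = \frac{21}{125}, i.e. R = \frac{28}{125} + \frac{96}{125} e_{1} e_{2} - \frac{72}{125} e_{1} e_{3} + \frac{21}{125} e_{2} e_{3}.
Its e_{1} e_{2} coefficient is already positive.
Answer: \frac{28}{125} + \frac{96}{125} e_{1} e_{2} - \frac{72}{125} e_{1} e_{3} + \frac{21}{125} e_{2} e_{3}. Recall the cover is two-to-one: with M of trace -\frac{12489}{15625}, both preimages act alike, and the stated e_{1} e_{2} sign chooses the sheet.


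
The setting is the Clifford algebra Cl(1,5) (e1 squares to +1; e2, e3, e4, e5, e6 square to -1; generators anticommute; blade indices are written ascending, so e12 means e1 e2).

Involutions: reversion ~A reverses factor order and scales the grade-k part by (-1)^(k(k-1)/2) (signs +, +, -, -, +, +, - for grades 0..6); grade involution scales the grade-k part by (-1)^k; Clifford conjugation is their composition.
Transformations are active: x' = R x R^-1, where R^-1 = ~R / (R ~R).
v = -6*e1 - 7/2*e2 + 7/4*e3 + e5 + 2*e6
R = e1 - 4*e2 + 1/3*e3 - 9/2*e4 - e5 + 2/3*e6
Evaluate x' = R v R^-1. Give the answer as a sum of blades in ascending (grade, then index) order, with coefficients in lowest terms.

~R = e1 - 4*e2 + 1/3*e3 - 9/2*e4 - e5 + 2/3*e6, and R ~R = -1325/36, so R^-1 = ~R / (-1325/36).
R v = -251/12 - 55/2*e12 + 15/4*e13 - 27*e14 - 5*e15 + 6*e16 - 35/6*e23 - 63/4*e24 - 15/2*e25 - 17/3*e26 + 63/8*e34 + 25/12*e35 - 1/2*e36 - 9/2*e45 - 9*e46 - 8/3*e56
Answer: 9456/1325*e1 - 2773/2650*e2 - 7267/5300*e3 - 6777/1325*e4 - 2831/1325*e5 - 1646/1325*e6


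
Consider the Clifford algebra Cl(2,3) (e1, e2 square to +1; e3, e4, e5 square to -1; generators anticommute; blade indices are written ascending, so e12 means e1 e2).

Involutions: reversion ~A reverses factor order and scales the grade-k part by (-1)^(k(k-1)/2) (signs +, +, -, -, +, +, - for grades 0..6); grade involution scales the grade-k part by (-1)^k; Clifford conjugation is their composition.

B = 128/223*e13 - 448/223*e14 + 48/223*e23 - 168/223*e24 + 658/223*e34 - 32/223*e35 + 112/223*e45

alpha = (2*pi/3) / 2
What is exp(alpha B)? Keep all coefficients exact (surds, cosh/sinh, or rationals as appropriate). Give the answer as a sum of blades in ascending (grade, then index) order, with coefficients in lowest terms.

B^2 term by term: the squares give (128/223)^2*(e13)^2 + (-448/223)^2*(e14)^2 + (48/223)^2*(e23)^2 + (-168/223)^2*(e24)^2 + (658/223)^2*(e34)^2 + (-32/223)^2*(e35)^2 + (112/223)^2*(e45)^2 = 16384/49729*(+1) + 200704/49729*(+1) + 2304/49729*(+1) + 28224/49729*(+1) + 432964/49729*(-1) + 1024/49729*(-1) + 12544/49729*(-1) = -4 (each basis 2-blade squares to minus the product of its generators' squares); cross terms between blades sharing an index anticommute and cancel; the commuting (index-disjoint) pairs give grade-4 terms 2*c*c'*(blade product), which cancel blade by blade — e1234: 43008/49729 - 43008/49729 = 0; e1345: 28672/49729 - 28672/49729 = 0; e2345: 10752/49729 - 10752/49729 = 0 — confirming B is simple. So B^2 = -4.
B^2 = -4 — a negative square means the series sums to a rotation: l = 2, alpha*l = 2*pi/3, so exp(alpha B) = cos(2*pi/3) + (sin(2*pi/3)/2)*B = -1/2 + (sqrt(3)/4)*B.
Answer: -1/2 + 32*sqrt(3)/223*e13 - 112*sqrt(3)/223*e14 + 12*sqrt(3)/223*e23 - 42*sqrt(3)/223*e24 + 329*sqrt(3)/446*e34 - 8*sqrt(3)/223*e35 + 28*sqrt(3)/223*e45


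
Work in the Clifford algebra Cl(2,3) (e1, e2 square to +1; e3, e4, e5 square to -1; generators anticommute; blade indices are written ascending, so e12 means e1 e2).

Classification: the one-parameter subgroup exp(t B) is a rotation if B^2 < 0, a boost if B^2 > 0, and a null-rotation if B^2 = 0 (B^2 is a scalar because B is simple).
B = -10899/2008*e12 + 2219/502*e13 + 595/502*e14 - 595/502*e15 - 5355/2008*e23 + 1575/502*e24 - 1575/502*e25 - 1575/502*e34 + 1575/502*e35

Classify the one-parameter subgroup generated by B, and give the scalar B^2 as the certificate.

B^2 term by term: the squares give (-10899/2008)^2*(e12)^2 + (2219/502)^2*(e13)^2 + (595/502)^2*(e14)^2 + (-595/502)^2*(e15)^2 + (-5355/2008)^2*(e23)^2 + (1575/502)^2*(e24)^2 + (-1575/502)^2*(e25)^2 + (-1575/502)^2*(e34)^2 + (1575/502)^2*(e35)^2 = 118788201/4032064*(-1) + 4923961/252004*(+1) + 354025/252004*(+1) + 354025/252004*(+1) + 28676025/4032064*(+1) + 2480625/252004*(+1) + 2480625/252004*(+1) + 2480625/252004*(-1) + 2480625/252004*(-1) = 0 (each basis 2-blade squares to minus the product of its generators' squares); cross terms between blades sharing an index anticommute and cancel; the commuting (index-disjoint) pairs give grade-4 terms 2*c*c'*(blade product), which cancel blade by blade — e1234: 17165925/504008 - 3494925/126002 - 3186225/504008 = 0; e1235: -17165925/504008 + 3494925/126002 + 3186225/504008 = 0; e1245: 937125/126002 - 937125/126002 = 0; e1345: -937125/126002 + 937125/126002 = 0; e2345: -2480625/126002 + 2480625/126002 = 0 — confirming B is simple. So B^2 = 0.
Answer: null-rotation, certificate B^2 = 0. Key observation: B^2 = 0 is a conjugation invariant, so its sign decides the class regardless of the surface form of B.


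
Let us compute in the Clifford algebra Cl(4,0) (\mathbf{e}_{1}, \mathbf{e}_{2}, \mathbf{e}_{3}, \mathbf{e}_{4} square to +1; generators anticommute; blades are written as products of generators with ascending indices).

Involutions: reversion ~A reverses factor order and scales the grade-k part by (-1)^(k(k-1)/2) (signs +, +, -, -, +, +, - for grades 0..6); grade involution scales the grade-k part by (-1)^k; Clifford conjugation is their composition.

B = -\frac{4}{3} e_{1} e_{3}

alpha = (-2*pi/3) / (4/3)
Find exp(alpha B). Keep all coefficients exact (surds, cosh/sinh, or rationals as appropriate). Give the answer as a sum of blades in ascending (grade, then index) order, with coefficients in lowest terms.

B^2 = (-\frac{4}{3})^2*(e_{1} e_{3})^2 = \frac{16}{9}*(-1) = -\frac{16}{9} (a basis 2-blade squares to minus the product of its generators' squares).
B^2 = -\frac{16}{9} — the negative square puts this in the circular regime; l = \frac{4}{3}, alpha*l = - \frac{2 \pi}{3}, so exp(alpha B) = cos(- \frac{2 \pi}{3}) + (sin(- \frac{2 \pi}{3})/(\frac{4}{3}))*B = - \frac{1}{2} + (- \frac{3 \sqrt{3}}{8})*B.
Answer: - \frac{1}{2} + \frac{\sqrt{3}}{2} e_{1} e_{3}


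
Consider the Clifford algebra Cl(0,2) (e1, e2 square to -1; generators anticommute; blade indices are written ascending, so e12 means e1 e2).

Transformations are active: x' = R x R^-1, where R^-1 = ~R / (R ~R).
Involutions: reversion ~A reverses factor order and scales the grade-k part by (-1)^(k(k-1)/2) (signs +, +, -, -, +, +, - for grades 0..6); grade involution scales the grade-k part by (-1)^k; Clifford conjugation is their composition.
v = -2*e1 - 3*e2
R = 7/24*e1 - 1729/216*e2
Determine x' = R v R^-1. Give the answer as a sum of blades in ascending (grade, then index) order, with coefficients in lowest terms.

~R = 7/24*e1 - 1729/216*e2, and R ~R = -1496705/23328, so R^-1 = ~R / (-1496705/23328).
R v = -1687/72 - 3647/216*e12
Answer: 67597/30545*e1 - 86946/30545*e2


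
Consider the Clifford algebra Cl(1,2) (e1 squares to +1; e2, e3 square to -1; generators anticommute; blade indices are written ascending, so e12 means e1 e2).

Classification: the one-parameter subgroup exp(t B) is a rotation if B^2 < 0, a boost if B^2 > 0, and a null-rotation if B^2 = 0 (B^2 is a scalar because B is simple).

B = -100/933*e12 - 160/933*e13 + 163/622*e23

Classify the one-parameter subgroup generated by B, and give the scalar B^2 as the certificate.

B^2 term by term: the squares give (-100/933)^2*(e12)^2 + (-160/933)^2*(e13)^2 + (163/622)^2*(e23)^2 = 10000/870489*(+1) + 25600/870489*(+1) + 26569/386884*(-1) = -1/36 (each basis 2-blade squares to minus the product of its generators' squares); cross terms between blades sharing an index anticommute and cancel. So B^2 = -1/36.
Answer: rotation, certificate B^2 = -1/36. Why this suffices: the scalar -1/36 survives any versor conjugation, so its sign alone determines the class however B is presented.


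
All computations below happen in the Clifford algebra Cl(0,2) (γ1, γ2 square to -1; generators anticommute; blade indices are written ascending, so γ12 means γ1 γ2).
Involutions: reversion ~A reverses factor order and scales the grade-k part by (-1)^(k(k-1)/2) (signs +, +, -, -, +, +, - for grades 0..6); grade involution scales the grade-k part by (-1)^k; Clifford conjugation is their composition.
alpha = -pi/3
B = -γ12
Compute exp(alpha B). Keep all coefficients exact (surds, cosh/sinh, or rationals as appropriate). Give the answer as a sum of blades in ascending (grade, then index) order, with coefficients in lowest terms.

B^2 = (-1)^2*(γ12)^2 = 1*(-1) = -1 (a basis 2-blade squares to minus the product of its generators' squares).
B^2 = -1 — since the square is negative, the closed form is circular: l = 1, alpha*l = -pi/3, so exp(alpha B) = cos(-pi/3) + (sin(-pi/3)/1)*B = 1/2 + (-sqrt(3)/2)*B.
Answer: 1/2 + sqrt(3)/2*γ12


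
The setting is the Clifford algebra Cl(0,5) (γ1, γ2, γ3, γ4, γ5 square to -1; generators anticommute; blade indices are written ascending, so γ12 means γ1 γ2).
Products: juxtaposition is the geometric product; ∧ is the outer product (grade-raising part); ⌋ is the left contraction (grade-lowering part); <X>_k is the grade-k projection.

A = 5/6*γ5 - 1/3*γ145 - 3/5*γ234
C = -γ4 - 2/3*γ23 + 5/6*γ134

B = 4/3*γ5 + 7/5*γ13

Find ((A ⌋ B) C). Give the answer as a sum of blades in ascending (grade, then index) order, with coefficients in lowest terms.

step 1: -10/9
step 2: 10/9*γ4 + 20/27*γ23 - 25/27*γ134
Answer: 10/9*γ4 + 20/27*γ23 - 25/27*γ134


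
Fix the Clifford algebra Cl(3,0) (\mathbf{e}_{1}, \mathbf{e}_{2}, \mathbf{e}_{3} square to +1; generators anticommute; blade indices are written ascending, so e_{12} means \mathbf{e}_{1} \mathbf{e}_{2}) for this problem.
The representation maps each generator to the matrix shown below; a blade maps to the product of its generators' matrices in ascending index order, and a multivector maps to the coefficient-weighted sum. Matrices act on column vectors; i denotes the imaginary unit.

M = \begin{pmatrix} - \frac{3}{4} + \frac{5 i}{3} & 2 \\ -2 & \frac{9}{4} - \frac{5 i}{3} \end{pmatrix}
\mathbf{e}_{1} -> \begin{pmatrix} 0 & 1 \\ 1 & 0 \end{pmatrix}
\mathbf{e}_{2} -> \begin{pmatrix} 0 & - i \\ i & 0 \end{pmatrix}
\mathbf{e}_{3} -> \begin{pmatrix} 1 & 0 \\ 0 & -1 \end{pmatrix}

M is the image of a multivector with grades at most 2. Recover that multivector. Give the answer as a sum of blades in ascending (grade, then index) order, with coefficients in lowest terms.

Method: 1, rho(e_{1}), rho(e_{2}), rho(e_{3}) form a trace-orthogonal basis of the 2x2 complex matrices (tr(X Y) = 2 if X = Y, else 0), so M = m0*1 + m1*rho(e_{1}) + m2*rho(e_{2}) + m3*rho(e_{3}) with m0 = tr(M)/2 = \frac{3}{4}, m1 = tr(M rho(e_{1}))/2 = 0, m2 = tr(M rho(e_{2}))/2 = 2 i, m3 = tr(M rho(e_{3}))/2 = - \frac{3}{2} + \frac{5 i}{3}.
Multiplying table entries, the bivector images are rho(e_{12}) = i*rho(e_{3}), rho(e_{13}) = -i*rho(e_{2}), rho(e_{23}) = i*rho(e_{1}); with real blade coefficients the real parts of m0..m3 are the coefficients of 1, e_{1}, e_{2}, e_{3} and the imaginary parts give the bivectors (e_{23}: Im m1, e_{13}: -Im m2, e_{12}: Im m3).
Answer: \frac{3}{4} - \frac{3}{2} e_{3} + \frac{5}{3} e_{12} - 2 e_{13}


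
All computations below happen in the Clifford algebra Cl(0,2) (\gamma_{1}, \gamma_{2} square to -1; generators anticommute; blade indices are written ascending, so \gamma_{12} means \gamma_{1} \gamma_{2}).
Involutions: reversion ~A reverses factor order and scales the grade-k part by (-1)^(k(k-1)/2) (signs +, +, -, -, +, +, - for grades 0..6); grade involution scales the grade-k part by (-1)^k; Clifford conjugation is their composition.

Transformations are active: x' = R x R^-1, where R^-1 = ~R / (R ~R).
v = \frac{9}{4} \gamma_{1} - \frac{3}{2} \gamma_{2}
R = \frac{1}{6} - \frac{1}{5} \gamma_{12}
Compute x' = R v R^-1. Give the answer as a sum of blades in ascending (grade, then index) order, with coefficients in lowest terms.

~R = \frac{1}{6} + \frac{1}{5} \gamma_{12}, and R ~R = \frac{61}{900}, so R^-1 = ~R / (\frac{61}{900}).
R v = \frac{3}{40} \gamma_{1} - \frac{7}{10} \gamma_{2}
Answer: -\frac{459}{244} \gamma_{1} - \frac{237}{122} \gamma_{2}


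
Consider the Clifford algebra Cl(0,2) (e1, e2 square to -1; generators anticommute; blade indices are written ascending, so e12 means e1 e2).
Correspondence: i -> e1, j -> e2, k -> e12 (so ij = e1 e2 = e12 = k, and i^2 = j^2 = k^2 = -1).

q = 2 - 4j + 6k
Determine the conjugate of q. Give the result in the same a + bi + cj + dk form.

In blades: q = 2 - 4*e2 + 6*e12.
Conjugation here is Clifford conjugation: the scalar is fixed and the grade-1 and grade-2 blades all flip sign, giving 2 + 4*e2 - 6*e12; translating back:
Answer: 2 + 4j - 6k


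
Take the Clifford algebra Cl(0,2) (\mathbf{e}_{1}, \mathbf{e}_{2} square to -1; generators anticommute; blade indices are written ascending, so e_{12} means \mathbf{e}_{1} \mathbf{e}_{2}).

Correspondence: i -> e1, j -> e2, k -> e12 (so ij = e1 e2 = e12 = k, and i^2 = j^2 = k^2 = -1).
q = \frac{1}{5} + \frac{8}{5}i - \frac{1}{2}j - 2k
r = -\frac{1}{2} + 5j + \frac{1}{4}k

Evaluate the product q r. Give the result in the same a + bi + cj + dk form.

In blades: q = \frac{1}{5} + \frac{8}{5} e_{1} - \frac{1}{2} e_{2} - 2 e_{12}, r = -\frac{1}{2} + 5 e_{2} + \frac{1}{4} e_{12}.
Distribute q over r term by term (generator squares from the signature, products reordered to ascending indices): (\frac{1}{5})*r = -\frac{1}{10} + e_{2} + \frac{1}{20} e_{12}; (\frac{8}{5} e_{1})*r = -\frac{4}{5} e_{1} - \frac{2}{5} e_{2} + 8 e_{12}; (-\frac{1}{2} e_{2})*r = \frac{5}{2} - \frac{1}{8} e_{1} + \frac{1}{4} e_{2}; (-2 e_{12})*r = \frac{1}{2} + 10 e_{1} + e_{12}.
Sum: \frac{29}{10} + \frac{363}{40} e_{1} + \frac{17}{20} e_{2} + \frac{181}{20} e_{12}; translating back through the correspondence:
Answer: \frac{29}{10} + \frac{363}{40}i + \frac{17}{20}j + \frac{181}{20}k


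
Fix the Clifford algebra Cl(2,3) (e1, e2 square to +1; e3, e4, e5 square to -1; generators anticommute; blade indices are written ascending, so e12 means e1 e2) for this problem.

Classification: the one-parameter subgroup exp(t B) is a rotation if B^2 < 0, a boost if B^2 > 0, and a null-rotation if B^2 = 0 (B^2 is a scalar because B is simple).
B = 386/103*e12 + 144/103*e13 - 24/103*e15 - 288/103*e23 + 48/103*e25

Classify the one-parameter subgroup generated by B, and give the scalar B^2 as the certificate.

B^2 term by term: the squares give (386/103)^2*(e12)^2 + (144/103)^2*(e13)^2 + (-24/103)^2*(e15)^2 + (-288/103)^2*(e23)^2 + (48/103)^2*(e25)^2 = 148996/10609*(-1) + 20736/10609*(+1) + 576/10609*(+1) + 82944/10609*(+1) + 2304/10609*(+1) = -4 (each basis 2-blade squares to minus the product of its generators' squares); cross terms between blades sharing an index anticommute and cancel; the commuting (index-disjoint) pairs give grade-4 terms 2*c*c'*(blade product), which cancel blade by blade — e1235: -13824/10609 + 13824/10609 = 0 — confirming B is simple. So B^2 = -4.
Answer: rotation, certificate B^2 = -4. B^2 = -4 is basis-independent, so its sign is the whole story.


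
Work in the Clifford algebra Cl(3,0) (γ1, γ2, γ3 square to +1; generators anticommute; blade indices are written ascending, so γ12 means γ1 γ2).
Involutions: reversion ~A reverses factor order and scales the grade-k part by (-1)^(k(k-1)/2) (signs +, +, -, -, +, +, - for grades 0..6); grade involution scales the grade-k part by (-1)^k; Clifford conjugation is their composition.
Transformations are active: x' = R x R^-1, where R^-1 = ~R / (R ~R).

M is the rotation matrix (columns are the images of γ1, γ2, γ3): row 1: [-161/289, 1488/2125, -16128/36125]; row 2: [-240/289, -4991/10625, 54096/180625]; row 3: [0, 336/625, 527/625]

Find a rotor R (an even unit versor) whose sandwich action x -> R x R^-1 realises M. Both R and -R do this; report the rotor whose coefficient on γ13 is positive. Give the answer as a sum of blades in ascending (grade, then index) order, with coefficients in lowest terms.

Method: write R = a + b12*γ12 + b13*γ13 + b23*γ23 with a^2 + b12^2 + b13^2 + b23^2 = 1 (so R^-1 = ~R). Expanding the columns R e_j ~R gives tr M = 4a^2 - 1 and, from the antisymmetric part, M21 - M12 = -4a*b12, M13 - M31 = 4a*b13, M32 - M23 = -4a*b23.
Here tr M = -33169/180625, so a^2 = (1 + tr M)/4 = 36864/180625 and a = ±192/425. Taking a = 192/425: M21 - M12 = -55296/36125, M13 - M31 = -16128/36125, M32 - M23 = 43008/180625, giving b12 = 72/85, b13 = -21/85, b23 = -56/425, i.e. R = 192/425 + 72/85*γ12 - 21/85*γ13 - 56/425*γ23.
Its γ13 coefficient is negative, so report the other preimage -R.
Answer: -192/425 - 72/85*γ12 + 21/85*γ13 + 56/425*γ23. Uniqueness: Spin(3) -> SO(3) maps R and -R to the same rotation of trace -33169/180625; fixing the sign of the γ13 coefficient removes the ambiguity.


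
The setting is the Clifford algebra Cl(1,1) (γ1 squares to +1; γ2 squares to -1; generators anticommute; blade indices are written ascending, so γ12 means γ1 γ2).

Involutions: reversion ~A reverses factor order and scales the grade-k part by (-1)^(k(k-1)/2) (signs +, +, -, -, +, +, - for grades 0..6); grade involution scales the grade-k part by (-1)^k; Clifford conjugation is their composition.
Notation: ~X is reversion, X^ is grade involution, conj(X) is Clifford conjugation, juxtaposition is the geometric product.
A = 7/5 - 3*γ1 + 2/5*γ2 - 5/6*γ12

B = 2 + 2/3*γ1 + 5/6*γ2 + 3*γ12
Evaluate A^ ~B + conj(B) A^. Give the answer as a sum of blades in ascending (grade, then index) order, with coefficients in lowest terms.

first term: 229/30 + 1589/180*γ1 - 727/90*γ2 - 31/10*γ12
second term: 89/30 + 821/180*γ1 + 683/90*γ2 - 31/10*γ12
Answer: 53/5 + 241/18*γ1 - 22/45*γ2 - 31/5*γ12


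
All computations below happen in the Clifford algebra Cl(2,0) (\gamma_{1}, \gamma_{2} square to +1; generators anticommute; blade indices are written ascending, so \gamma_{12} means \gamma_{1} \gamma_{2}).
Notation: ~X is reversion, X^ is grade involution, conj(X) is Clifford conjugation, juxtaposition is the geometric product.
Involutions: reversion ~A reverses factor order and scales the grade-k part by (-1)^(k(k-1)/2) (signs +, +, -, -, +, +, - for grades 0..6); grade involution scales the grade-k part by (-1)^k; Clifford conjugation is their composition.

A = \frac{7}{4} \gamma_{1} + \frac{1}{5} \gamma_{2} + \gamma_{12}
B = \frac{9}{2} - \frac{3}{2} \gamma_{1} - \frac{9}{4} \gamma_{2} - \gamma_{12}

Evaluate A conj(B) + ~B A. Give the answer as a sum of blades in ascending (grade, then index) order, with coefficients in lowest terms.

first term: \frac{83}{40} + \frac{397}{40} \gamma_{1} + \frac{23}{20} \gamma_{2} + \frac{651}{80} \gamma_{12}
second term: -\frac{163}{40} + \frac{413}{40} \gamma_{1} - \frac{47}{20} \gamma_{2} + \frac{651}{80} \gamma_{12}
Answer: -2 + \frac{81}{4} \gamma_{1} - \frac{6}{5} \gamma_{2} + \frac{651}{40} \gamma_{12}


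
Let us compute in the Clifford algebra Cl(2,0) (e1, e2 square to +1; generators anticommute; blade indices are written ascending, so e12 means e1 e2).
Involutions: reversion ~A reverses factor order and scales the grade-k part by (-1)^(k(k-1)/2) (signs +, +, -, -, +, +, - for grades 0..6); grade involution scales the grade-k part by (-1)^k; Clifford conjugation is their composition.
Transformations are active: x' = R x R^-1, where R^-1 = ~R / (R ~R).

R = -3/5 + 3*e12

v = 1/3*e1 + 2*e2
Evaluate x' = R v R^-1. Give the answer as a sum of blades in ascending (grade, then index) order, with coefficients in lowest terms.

~R = -3/5 - 3*e12, and R ~R = 234/25, so R^-1 = ~R / (234/25).
R v = 29/5*e1 - 11/5*e2
Answer: -14/13*e1 - 67/39*e2


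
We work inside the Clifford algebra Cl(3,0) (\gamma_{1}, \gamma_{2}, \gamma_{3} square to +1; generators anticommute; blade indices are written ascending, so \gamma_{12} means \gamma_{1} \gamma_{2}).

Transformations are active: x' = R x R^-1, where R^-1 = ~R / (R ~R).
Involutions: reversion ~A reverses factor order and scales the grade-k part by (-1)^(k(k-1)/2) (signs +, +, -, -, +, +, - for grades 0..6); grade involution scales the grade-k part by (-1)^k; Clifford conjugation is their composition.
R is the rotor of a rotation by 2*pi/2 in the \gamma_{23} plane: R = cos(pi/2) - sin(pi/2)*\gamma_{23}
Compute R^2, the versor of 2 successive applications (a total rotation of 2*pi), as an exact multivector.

Because a rotor carries half the rotation angle, composing 2 copies of this \gamma_{23}-plane rotor multiplies the phase: 2*(pi/2) = \pi, hence R^2 = cos(\pi) - sin(\pi)*\gamma_{23}.
cos(\pi) = -1 and sin(\pi) = 0, so R^2 = -1. The total rotation 2*pi is 1 full turn, so every vector returns to itself, yet the rotor is -1, on the OTHER sheet of the double cover (an odd number of 2*pi turns).
Answer: -1


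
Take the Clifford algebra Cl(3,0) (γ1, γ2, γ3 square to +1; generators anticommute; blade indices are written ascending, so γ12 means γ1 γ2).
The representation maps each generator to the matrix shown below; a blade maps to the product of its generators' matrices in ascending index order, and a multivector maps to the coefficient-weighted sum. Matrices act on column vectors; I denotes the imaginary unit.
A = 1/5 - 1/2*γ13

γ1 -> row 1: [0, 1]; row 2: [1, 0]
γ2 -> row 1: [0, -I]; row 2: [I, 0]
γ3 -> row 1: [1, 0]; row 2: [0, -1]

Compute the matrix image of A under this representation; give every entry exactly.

Bivector images (products of the table entries): rho(γ13) = rho(γ1)rho(γ3) = row 1: [0, -1]; row 2: [1, 0].
M = (1/5)*1 + (-1/2)*rho(γ13), summed entrywise (1 is the identity matrix):
Answer: row 1: [1/5, 1/2]; row 2: [-1/2, 1/5]


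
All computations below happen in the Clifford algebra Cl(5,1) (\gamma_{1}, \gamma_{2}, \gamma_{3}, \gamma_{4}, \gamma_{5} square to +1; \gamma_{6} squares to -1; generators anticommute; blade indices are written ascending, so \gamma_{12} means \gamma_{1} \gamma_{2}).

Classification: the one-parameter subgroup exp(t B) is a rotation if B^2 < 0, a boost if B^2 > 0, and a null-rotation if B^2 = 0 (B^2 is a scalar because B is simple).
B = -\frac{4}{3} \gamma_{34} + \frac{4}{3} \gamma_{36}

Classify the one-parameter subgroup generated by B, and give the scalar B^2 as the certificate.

B^2 term by term: the squares give (-\frac{4}{3})^2*(\gamma_{34})^2 + (\frac{4}{3})^2*(\gamma_{36})^2 = \frac{16}{9}*(-1) + \frac{16}{9}*(+1) = 0 (each basis 2-blade squares to minus the product of its generators' squares); cross terms between blades sharing an index anticommute and cancel. So B^2 = 0.
Answer: null-rotation, certificate B^2 = 0. B^2 = 0 is basis-independent, so its sign is the whole story.


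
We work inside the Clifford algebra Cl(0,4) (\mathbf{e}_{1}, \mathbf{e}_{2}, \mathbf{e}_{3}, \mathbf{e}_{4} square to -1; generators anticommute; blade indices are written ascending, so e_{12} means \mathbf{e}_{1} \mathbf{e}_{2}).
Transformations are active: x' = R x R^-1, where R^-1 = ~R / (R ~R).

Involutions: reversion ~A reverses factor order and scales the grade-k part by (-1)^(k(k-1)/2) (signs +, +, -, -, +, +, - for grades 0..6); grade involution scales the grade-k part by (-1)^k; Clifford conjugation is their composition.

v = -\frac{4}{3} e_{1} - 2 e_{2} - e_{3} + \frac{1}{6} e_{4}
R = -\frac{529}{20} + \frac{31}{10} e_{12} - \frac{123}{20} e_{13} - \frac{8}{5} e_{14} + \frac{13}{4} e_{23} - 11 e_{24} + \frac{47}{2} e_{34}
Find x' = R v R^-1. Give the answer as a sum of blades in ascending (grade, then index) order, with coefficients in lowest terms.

~R = -\frac{529}{20} - \frac{31}{10} e_{12} + \frac{123}{20} e_{13} + \frac{8}{5} e_{14} - \frac{13}{4} e_{23} + 11 e_{24} - \frac{47}{2} e_{34}, and R ~R = \frac{573363}{400}, so R^-1 = ~R / (\frac{573363}{400}).
R v = \frac{427}{12} e_{1} + \frac{1077}{20} e_{2} + \frac{727}{30} e_{3} - \frac{151}{40} e_{4} - \frac{296}{15} e_{123} + \frac{719}{60} e_{124} - \frac{815}{24} e_{134} - \frac{1379}{24} e_{234}
Answer: -\frac{1964}{1437} e_{1} - \frac{2894}{1437} e_{2} - \frac{449}{479} e_{3} + \frac{53}{958} e_{4}


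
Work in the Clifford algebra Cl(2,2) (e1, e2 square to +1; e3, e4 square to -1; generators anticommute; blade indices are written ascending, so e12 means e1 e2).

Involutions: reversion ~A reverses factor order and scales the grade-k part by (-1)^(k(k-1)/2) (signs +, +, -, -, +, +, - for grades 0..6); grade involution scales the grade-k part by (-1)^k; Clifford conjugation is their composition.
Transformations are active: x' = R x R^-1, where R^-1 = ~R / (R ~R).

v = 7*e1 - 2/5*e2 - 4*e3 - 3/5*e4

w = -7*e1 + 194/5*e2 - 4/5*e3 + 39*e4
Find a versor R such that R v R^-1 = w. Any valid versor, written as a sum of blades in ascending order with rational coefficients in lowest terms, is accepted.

R = v + w = 192/5*e2 - 24/5*e3 + 192/5*e4 works: the equal norms (164/5) guarantee its sandwich swaps v into w.
Answer: 192/5*e2 - 24/5*e3 + 192/5*e4


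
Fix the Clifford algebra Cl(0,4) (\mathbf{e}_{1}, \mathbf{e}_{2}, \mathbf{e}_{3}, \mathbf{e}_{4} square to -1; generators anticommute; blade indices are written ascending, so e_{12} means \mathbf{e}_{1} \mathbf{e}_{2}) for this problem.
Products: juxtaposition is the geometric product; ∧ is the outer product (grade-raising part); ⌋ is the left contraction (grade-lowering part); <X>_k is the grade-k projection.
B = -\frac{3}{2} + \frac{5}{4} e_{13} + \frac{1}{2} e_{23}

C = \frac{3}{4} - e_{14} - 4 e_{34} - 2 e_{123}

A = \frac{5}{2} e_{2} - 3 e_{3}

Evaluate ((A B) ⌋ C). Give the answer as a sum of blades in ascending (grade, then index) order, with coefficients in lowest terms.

step 1: -\frac{15}{4} e_{1} - \frac{21}{4} e_{2} + \frac{13}{4} e_{3} - \frac{25}{8} e_{123}
step 2: \frac{25}{4} + \frac{37}{4} e_{4} + \frac{13}{2} e_{12} + \frac{21}{2} e_{13} - \frac{15}{2} e_{23}
Answer: \frac{25}{4} + \frac{37}{4} e_{4} + \frac{13}{2} e_{12} + \frac{21}{2} e_{13} - \frac{15}{2} e_{23}


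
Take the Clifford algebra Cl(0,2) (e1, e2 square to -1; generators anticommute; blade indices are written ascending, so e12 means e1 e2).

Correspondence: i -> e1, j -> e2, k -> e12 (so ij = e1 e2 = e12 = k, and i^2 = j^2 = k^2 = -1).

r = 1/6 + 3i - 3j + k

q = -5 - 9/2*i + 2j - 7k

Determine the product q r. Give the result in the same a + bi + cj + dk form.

In blades: q = -5 - 9/2*e1 + 2*e2 - 7*e12, r = 1/6 + 3*e1 - 3*e2 + e12.
Distribute q over r term by term (generator squares from the signature, products reordered to ascending indices): (-5)*r = -5/6 - 15*e1 + 15*e2 - 5*e12; (-9/2*e1)*r = 27/2 - 3/4*e1 + 9/2*e2 + 27/2*e12; (2*e2)*r = 6 + 2*e1 + 1/3*e2 - 6*e12; (-7*e12)*r = 7 - 21*e1 - 21*e2 - 7/6*e12.
Sum: 77/3 - 139/4*e1 - 7/6*e2 + 4/3*e12; translating back through the correspondence:
Answer: 77/3 - 139/4*i - 7/6*j + 4/3*k


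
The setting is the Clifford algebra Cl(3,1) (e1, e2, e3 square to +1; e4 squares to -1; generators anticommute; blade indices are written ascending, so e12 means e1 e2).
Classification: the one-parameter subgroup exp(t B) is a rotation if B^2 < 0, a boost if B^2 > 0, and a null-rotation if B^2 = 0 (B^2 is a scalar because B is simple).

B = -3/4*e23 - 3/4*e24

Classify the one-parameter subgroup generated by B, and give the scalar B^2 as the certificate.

B^2 term by term: the squares give (-3/4)^2*(e23)^2 + (-3/4)^2*(e24)^2 = 9/16*(-1) + 9/16*(+1) = 0 (each basis 2-blade squares to minus the product of its generators' squares); cross terms between blades sharing an index anticommute and cancel. So B^2 = 0.
Answer: null-rotation, certificate B^2 = 0. The invariant at work: B^2 = 0 is unchanged by conjugation, hence its sign classifies the subgroup whatever basis B is written in.


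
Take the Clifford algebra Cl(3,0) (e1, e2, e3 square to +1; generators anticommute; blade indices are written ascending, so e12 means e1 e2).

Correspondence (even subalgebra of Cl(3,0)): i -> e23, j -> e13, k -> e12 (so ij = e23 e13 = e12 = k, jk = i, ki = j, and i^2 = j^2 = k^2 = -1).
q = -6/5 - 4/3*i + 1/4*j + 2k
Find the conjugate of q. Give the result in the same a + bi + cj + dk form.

In blades: q = -6/5 + 2*e12 + 1/4*e13 - 4/3*e23.
Quaternion conjugation is reversion on the even subalgebra: the scalar is fixed and every grade-2 blade flips sign, giving -6/5 - 2*e12 - 1/4*e13 + 4/3*e23; translating back:
Answer: -6/5 + 4/3*i - 1/4*j - 2k


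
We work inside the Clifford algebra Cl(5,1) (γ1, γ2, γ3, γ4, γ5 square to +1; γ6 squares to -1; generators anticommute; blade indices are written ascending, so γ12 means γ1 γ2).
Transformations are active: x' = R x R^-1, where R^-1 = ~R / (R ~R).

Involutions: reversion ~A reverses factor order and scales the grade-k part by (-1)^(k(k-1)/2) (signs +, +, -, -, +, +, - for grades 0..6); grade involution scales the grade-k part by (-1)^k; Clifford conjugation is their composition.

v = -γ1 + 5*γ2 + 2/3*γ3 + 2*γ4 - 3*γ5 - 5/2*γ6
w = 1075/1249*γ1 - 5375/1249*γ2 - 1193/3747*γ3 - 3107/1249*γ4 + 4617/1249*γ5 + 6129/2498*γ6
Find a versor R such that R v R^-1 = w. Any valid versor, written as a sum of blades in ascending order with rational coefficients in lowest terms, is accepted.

Reasoning: v^2 = w^2 = 1195/36 since conjugation preserves the quadratic form; R = v + w = -174/1249*γ1 + 870/1249*γ2 + 435/1249*γ3 - 609/1249*γ4 + 870/1249*γ5 - 58/1249*γ6 is then valid when invertible, keeping its own part and reversing (v - w)/2.
Answer: -174/1249*γ1 + 870/1249*γ2 + 435/1249*γ3 - 609/1249*γ4 + 870/1249*γ5 - 58/1249*γ6


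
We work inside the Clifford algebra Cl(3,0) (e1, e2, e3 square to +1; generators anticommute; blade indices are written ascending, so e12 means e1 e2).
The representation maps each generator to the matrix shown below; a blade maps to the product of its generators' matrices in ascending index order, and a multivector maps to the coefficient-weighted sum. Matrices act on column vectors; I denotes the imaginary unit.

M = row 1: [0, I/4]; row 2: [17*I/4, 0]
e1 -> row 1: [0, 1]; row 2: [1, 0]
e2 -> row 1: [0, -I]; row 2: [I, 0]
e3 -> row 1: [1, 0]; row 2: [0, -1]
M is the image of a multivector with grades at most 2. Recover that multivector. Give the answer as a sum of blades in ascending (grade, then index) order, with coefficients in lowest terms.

Method: 1, rho(e1), rho(e2), rho(e3) form a trace-orthogonal basis of the 2x2 complex matrices (tr(X Y) = 2 if X = Y, else 0), so M = m0*1 + m1*rho(e1) + m2*rho(e2) + m3*rho(e3) with m0 = tr(M)/2 = 0, m1 = tr(M rho(e1))/2 = 9*I/4, m2 = tr(M rho(e2))/2 = 2, m3 = tr(M rho(e3))/2 = 0.
Multiplying table entries, the bivector images are rho(e12) = I*rho(e3), rho(e13) = -I*rho(e2), rho(e23) = I*rho(e1); with real blade coefficients the real parts of m0..m3 are the coefficients of 1, e1, e2, e3 and the imaginary parts give the bivectors (e23: Im m1, e13: -Im m2, e12: Im m3).
Answer: 2*e2 + 9/4*e23


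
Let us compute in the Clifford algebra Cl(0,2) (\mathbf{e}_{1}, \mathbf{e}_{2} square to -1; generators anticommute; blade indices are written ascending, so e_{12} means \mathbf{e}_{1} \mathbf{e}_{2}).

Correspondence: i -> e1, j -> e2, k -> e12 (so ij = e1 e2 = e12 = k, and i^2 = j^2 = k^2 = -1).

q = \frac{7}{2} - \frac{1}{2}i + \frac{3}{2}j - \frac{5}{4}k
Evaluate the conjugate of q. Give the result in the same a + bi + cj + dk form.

In blades: q = \frac{7}{2} - \frac{1}{2} e_{1} + \frac{3}{2} e_{2} - \frac{5}{4} e_{12}.
Conjugation here is Clifford conjugation: the scalar is fixed and the grade-1 and grade-2 blades all flip sign, giving \frac{7}{2} + \frac{1}{2} e_{1} - \frac{3}{2} e_{2} + \frac{5}{4} e_{12}; translating back:
Answer: \frac{7}{2} + \frac{1}{2}i - \frac{3}{2}j + \frac{5}{4}k


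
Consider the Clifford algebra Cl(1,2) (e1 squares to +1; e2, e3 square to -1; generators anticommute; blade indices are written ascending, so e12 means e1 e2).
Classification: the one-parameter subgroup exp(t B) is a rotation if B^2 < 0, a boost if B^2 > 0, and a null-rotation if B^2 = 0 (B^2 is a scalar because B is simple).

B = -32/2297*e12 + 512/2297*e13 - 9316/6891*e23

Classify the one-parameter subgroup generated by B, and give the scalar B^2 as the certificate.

B^2 term by term: the squares give (-32/2297)^2*(e12)^2 + (512/2297)^2*(e13)^2 + (-9316/6891)^2*(e23)^2 = 1024/5276209*(+1) + 262144/5276209*(+1) + 86787856/47485881*(-1) = -16/9 (each basis 2-blade squares to minus the product of its generators' squares); cross terms between blades sharing an index anticommute and cancel. So B^2 = -16/9.
Answer: rotation, certificate B^2 = -16/9. Key observation: B^2 = -16/9 is a conjugation invariant, so its sign decides the class regardless of the surface form of B.


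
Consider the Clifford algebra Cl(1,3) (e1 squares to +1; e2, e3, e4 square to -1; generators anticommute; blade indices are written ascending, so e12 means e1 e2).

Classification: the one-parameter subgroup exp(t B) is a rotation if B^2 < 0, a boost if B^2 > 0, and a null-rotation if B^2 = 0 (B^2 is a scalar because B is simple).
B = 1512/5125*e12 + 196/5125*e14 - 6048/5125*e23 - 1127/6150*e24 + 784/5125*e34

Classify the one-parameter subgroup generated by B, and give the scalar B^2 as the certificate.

B^2 term by term: the squares give (1512/5125)^2*(e12)^2 + (196/5125)^2*(e14)^2 + (-6048/5125)^2*(e23)^2 + (-1127/6150)^2*(e24)^2 + (784/5125)^2*(e34)^2 = 2286144/26265625*(+1) + 38416/26265625*(+1) + 36578304/26265625*(-1) + 1270129/37822500*(-1) + 614656/26265625*(-1) = -49/36 (each basis 2-blade squares to minus the product of its generators' squares); cross terms between blades sharing an index anticommute and cancel; the commuting (index-disjoint) pairs give grade-4 terms 2*c*c'*(blade product), which cancel blade by blade — e1234: 2370816/26265625 - 2370816/26265625 = 0 — confirming B is simple. So B^2 = -49/36.
Answer: rotation, certificate B^2 = -49/36. Why this suffices: the scalar -49/36 survives any versor conjugation, so its sign alone determines the class however B is presented.


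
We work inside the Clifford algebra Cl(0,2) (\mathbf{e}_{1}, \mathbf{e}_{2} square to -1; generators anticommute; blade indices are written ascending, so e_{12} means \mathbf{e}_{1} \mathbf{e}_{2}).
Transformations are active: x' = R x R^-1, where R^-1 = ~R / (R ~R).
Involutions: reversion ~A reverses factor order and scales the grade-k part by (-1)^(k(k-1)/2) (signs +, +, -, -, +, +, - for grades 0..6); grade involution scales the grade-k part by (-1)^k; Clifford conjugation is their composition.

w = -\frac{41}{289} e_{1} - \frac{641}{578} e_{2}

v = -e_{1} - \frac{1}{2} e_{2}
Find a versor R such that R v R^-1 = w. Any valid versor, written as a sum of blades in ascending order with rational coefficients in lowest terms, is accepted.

Reasoning: v^2 = w^2 = -\frac{5}{4} since conjugation preserves the quadratic form; R = v + w = -\frac{330}{289} e_{1} - \frac{465}{289} e_{2} is then valid when invertible, keeping its own part and reversing (v - w)/2.
Answer: -\frac{330}{289} e_{1} - \frac{465}{289} e_{2}


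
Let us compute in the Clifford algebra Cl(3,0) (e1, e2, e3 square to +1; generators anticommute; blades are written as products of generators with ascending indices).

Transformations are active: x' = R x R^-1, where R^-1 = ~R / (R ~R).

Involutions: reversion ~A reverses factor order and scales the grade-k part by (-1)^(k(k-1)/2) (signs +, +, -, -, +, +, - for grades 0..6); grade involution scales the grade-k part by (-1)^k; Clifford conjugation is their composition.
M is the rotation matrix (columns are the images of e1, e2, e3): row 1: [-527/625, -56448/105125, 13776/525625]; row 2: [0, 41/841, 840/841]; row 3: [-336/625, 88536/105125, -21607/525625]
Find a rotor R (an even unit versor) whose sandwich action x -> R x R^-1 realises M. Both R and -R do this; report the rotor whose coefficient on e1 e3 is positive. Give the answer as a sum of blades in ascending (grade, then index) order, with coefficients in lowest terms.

Method: write R = a + b12*e1 e2 + b13*e1 e3 + b23*e2 e3 with a^2 + b12^2 + b13^2 + b23^2 = 1 (so R^-1 = ~R). Expanding the columns R e_j ~R gives tr M = 4a^2 - 1 and, from the antisymmetric part, M21 - M12 = -4a*b12, M13 - M31 = 4a*b13, M32 - M23 = -4a*b23.
Here tr M = -439189/525625, so a^2 = (1 + tr M)/4 = 21609/525625 and a = ±147/725. Taking a = 147/725: M21 - M12 = 56448/105125, M13 - M31 = 296352/525625, M32 - M23 = -16464/105125, giving b12 = -96/145, b13 = 504/725, b23 = 28/145, i.e. R = 147/725 - 96/145*e1 e2 + 504/725*e1 e3 + 28/145*e2 e3.
Its e1 e3 coefficient is already positive.
Answer: 147/725 - 96/145*e1 e2 + 504/725*e1 e3 + 28/145*e2 e3. Recall the cover is two-to-one: with M of trace -439189/525625, both preimages act alike, and the stated e1 e3 sign chooses the sheet.


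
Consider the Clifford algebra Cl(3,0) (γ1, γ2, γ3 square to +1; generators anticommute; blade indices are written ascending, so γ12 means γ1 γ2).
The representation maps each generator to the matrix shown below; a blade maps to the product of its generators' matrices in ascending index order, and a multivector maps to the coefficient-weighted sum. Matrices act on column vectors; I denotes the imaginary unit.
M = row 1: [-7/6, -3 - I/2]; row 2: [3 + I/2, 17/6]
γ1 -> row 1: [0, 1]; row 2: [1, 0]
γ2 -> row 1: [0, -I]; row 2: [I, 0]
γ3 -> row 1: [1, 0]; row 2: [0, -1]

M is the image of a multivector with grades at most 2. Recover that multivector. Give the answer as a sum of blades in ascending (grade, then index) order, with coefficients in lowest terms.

Method: 1, rho(γ1), rho(γ2), rho(γ3) form a trace-orthogonal basis of the 2x2 complex matrices (tr(X Y) = 2 if X = Y, else 0), so M = m0*1 + m1*rho(γ1) + m2*rho(γ2) + m3*rho(γ3) with m0 = tr(M)/2 = 5/6, m1 = tr(M rho(γ1))/2 = 0, m2 = tr(M rho(γ2))/2 = 1/2 - 3*I, m3 = tr(M rho(γ3))/2 = -2.
Multiplying table entries, the bivector images are rho(γ12) = I*rho(γ3), rho(γ13) = -I*rho(γ2), rho(γ23) = I*rho(γ1); with real blade coefficients the real parts of m0..m3 are the coefficients of 1, γ1, γ2, γ3 and the imaginary parts give the bivectors (γ23: Im m1, γ13: -Im m2, γ12: Im m3).
Answer: 5/6 + 1/2*γ2 - 2*γ3 + 3*γ13


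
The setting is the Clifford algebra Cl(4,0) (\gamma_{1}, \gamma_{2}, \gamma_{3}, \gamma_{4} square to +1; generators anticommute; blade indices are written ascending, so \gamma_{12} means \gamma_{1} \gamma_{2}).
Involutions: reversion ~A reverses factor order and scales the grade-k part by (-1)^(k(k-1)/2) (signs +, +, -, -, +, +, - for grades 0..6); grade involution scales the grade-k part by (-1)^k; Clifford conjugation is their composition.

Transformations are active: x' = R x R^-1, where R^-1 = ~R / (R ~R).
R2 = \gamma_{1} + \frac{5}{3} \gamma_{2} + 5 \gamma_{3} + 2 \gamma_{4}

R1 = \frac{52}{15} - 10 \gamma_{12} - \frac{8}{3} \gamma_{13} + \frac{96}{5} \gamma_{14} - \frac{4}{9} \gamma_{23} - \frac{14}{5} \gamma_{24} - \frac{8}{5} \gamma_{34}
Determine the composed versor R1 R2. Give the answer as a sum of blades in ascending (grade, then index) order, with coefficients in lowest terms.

Distribute over the terms of R2 (each basis-blade product reordered to ascending indices, repeated generators contracted through their squares):
R1 (\gamma_{1}) = \frac{52}{15} \gamma_{1} + 10 \gamma_{2} + \frac{8}{3} \gamma_{3} - \frac{96}{5} \gamma_{4} - \frac{4}{9} \gamma_{123} - \frac{14}{5} \gamma_{124} - \frac{8}{5} \gamma_{134}
R1 (\frac{5}{3} \gamma_{2}) = -\frac{50}{3} \gamma_{1} + \frac{52}{9} \gamma_{2} + \frac{20}{27} \gamma_{3} + \frac{14}{3} \gamma_{4} + \frac{40}{9} \gamma_{123} - 32 \gamma_{124} - \frac{8}{3} \gamma_{234}
R1 (5 \gamma_{3}) = -\frac{40}{3} \gamma_{1} - \frac{20}{9} \gamma_{2} + \frac{52}{3} \gamma_{3} + 8 \gamma_{4} - 50 \gamma_{123} - 96 \gamma_{134} + 14 \gamma_{234}
R1 (2 \gamma_{4}) = \frac{192}{5} \gamma_{1} - \frac{28}{5} \gamma_{2} - \frac{16}{5} \gamma_{3} + \frac{104}{15} \gamma_{4} - 20 \gamma_{124} - \frac{16}{3} \gamma_{134} - \frac{8}{9} \gamma_{234}
Summing the partial products and collecting blades:
Answer: \frac{178}{15} \gamma_{1} + \frac{358}{45} \gamma_{2} + \frac{2368}{135} \gamma_{3} + \frac{2}{5} \gamma_{4} - 46 \gamma_{123} - \frac{274}{5} \gamma_{124} - \frac{1544}{15} \gamma_{134} + \frac{94}{9} \gamma_{234}
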